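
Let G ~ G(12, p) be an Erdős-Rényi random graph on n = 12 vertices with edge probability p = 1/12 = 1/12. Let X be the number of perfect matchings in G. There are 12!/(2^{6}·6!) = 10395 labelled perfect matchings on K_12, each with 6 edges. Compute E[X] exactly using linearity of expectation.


K_12 has 12!/(2^{6}·6!) = 10395 labelled perfect matchings.
For each such perfect matching H, let X_H = 1 if all 6 edges of H are present in G. Then P[X_H = 1] = p^{6} = (1/12)^{6} = 1/2985984.
By linearity: E[X] = Σ_H E[X_H] = 10395 · p^{6} = 10395 · 1/2985984 = 385/110592.
Numerically: E[X] ≈ 0.003481.

E[X] = 10395 · (1/12)^{6} = 385/110592 ≈ 0.003481.


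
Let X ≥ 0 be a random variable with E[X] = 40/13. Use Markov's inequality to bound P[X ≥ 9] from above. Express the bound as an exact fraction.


μ = E[X] = 40/13, a = 9.
Markov: P[X ≥ 9] ≤ μ/a = (40/13)/9 = 40/117.
Numerically: ≈ 0.3419.
(Since a = 9 > μ = 3.0769, the bound 40/117 is < 1 and informative.)

P[X ≥ 9] ≤ 40/117 ≈ 0.3419.


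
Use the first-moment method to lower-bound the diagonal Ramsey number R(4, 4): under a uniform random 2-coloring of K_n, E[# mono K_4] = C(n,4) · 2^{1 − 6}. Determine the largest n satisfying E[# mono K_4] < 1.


We need C(n, 4) · 2^{1 − 6} < 1, i.e. C(n, 4) < 2^{6 − 1} = 32.
Check values of n near the boundary:
  n = 4: C(4, 4) = 1; 1 < 32? YES
  n = 5: C(5, 4) = 5; 5 < 32? YES
  n = 6: C(6, 4) = 15; 15 < 32? YES
  n = 7: C(7, 4) = 35; 35 < 32? NO
  n = 8: C(8, 4) = 70; 70 < 32? NO
The largest n with C(n, 4) < 32 is n = 6 (where E[X] = 15/32 ≈ 0.4687500). Hence R(4, 4) > 6, i.e. R(4, 4) ≥ 7.

Largest n = 6; hence R(4, 4) > 6.


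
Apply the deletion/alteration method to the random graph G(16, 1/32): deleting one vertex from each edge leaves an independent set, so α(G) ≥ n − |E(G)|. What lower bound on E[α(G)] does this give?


E[|E(G)|] = C(16, 2)·p = 120 · (1/32) = 15/4.
E[α(G)] ≥ n − E[|E(G)|] = 16 − 15/4 = 49/4.
Numerically: ≈ 12.2500.
(This is only a lower bound; the true E[α(G)] may be larger.)

E[α(G)] ≥ 49/4 ≈ 12.2500.


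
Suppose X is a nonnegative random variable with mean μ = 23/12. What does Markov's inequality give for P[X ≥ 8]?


μ = E[X] = 23/12, a = 8.
Markov: P[X ≥ 8] ≤ μ/a = (23/12)/8 = 23/96.
Numerically: ≈ 0.240.
(Since a = 8 > μ = 1.917, the bound 23/96 is < 1 and informative.)

P[X ≥ 8] ≤ 23/96 ≈ 0.240.


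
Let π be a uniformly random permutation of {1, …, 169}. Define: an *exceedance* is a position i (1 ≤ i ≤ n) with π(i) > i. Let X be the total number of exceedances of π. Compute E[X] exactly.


Write X = Σ_{i=1}^{169} X_i, where X_i = 1_{π(i) > i}.
For each fixed i, π(i) is uniform over {1, …, 169} (marginal of a uniform permutation), so P[π(i) > i] = (n − i)/n. Summing: Σ_{i=1}^{169} (n − i)/n = (0 + 1 + … + 168)/169 = 169(169 − 1)/(2·169) = (169 − 1)/2.
Hence E[X] = Σ_{i=1}^{169} (169 − i)/169 = 84 ≈ 84.000000.

E[X] = 84 = 84.000000.


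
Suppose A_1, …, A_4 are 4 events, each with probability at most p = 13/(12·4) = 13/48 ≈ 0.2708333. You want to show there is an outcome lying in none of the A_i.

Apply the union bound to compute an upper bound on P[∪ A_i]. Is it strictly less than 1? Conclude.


Union bound: P[∪_{i=1}^{4} A_i] ≤ Σ_i P[A_i] ≤ 4·p = 4·(13/48) = 13/12.
Numerically: 13/12 ≈ 1.0833333.
Is 13/12 < 1? NO.
Since the bound 13/12 is ≥ 1, the union bound is uninformative here; it does NOT by itself certify existence.

4·p = 13/12 ≈ 1.0833333; existence NOT certified by the union bound.


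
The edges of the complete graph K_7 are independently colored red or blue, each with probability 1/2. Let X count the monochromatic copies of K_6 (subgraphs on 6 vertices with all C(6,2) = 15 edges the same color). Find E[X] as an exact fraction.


Let X = Σ_S X_S over the C(7, 6) = 7 subsets S of size 6, where X_S = 1 if the K_6 on S is monochromatic.
For a fixed S, the K_6 on S has C(6, 2) = 15 edges. P[all 15 edges red] = (1/2)^15, and likewise for blue, so P[monochromatic] = 2·(1/2)^15 = 2^{1 − 15} = 1/16384.
By linearity: E[X] = C(7, 6) · 2^{1 − 15} = 7 · 1/16384 = 7/16384.
Numerically: E[X] ≈ 0.000427.

E[X] = C(7,6)·2^(1−C(6,2)) = 7/16384 ≈ 0.000427.


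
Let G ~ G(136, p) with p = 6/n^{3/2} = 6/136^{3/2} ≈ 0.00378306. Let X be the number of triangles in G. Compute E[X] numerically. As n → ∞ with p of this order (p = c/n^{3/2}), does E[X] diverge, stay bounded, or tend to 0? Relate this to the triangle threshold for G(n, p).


Number of potential triangles: C(136, 3) = 410040.
Each occurs with probability p³ ≈ (0.00378306)³ ≈ 5.41412980e-08.
By linearity: E[X] = C(136, 3)·p³ ≈ 410040 · 5.41412980e-08 ≈ 0.022200.
Since α = 3/2 > 1, p = c/n^{3/2} = o(1/n) is below the triangle threshold p ~ 1/n. Asymptotically E[X] ~ (c³/6)·n^{3(1−α)} = (6³/6)·n^{-1.5} → 0, so by Markov's inequality G has no triangles w.h.p.

E[X] ≈ 0.022200; in regime p = Θ(1/n^{3/2}) E[X] tends to 0 (below the triangle threshold p ~ 1/n).


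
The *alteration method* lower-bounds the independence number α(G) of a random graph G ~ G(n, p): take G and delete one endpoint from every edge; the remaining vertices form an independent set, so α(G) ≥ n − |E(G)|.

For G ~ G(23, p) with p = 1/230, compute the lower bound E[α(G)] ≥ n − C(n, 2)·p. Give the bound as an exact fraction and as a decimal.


E[|E(G)|] = C(23, 2)·p = 253 · (1/230) = 11/10.
E[α(G)] ≥ n − E[|E(G)|] = 23 − 11/10 = 219/10.
Numerically: ≈ 21.900.
(This is only a lower bound; the true E[α(G)] may be larger.)

E[α(G)] ≥ 219/10 ≈ 21.900.


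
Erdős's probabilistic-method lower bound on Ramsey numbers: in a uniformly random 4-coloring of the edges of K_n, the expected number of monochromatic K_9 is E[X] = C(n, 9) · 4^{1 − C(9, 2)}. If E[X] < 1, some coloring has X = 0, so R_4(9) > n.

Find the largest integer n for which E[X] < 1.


We need C(n, 9) · 4^{1 − 36} < 1, i.e. C(n, 9) < 4^{36 − 1} = 1180591620717411303424.
Check values of n near the boundary:
  n = 910: C(910, 9) = 1133378248346922788210; 1133378248346922788210 < 1180591620717411303424? YES
  n = 911: C(911, 9) = 1144686900492291197405; 1144686900492291197405 < 1180591620717411303424? YES
  n = 912: C(912, 9) = 1156095740032081475120; 1156095740032081475120 < 1180591620717411303424? YES
  n = 913: C(913, 9) = 1167605542753639808390; 1167605542753639808390 < 1180591620717411303424? YES
  n = 914: C(914, 9) = 1179217089587653905932; 1179217089587653905932 < 1180591620717411303424? YES
  n = 915: C(915, 9) = 1190931166636537885130; 1190931166636537885130 < 1180591620717411303424? NO
The largest n with C(n, 9) < 1180591620717411303424 is n = 914 (where E[X] = 294804272396913476483/295147905179352825856 ≈ 0.9988). Hence R_4(9) > 914, i.e. R_4(9) ≥ 915.

Largest n = 914; hence R_4(9) > 914.


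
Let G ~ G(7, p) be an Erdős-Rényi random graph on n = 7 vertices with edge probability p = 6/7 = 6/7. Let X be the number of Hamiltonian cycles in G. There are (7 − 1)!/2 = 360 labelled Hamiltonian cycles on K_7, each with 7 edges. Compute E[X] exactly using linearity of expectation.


K_7 has (7 − 1)!/2 = 360 labelled Hamiltonian cycles.
For each such Hamiltonian cycle H, let X_H = 1 if all 7 edges of H are present in G. Then P[X_H = 1] = p^{7} = (6/7)^{7} = 279936/823543.
Summing the indicators: E[X] = Σ_H E[X_H] = 360 · p^{7} = 360 · 279936/823543 = 100776960/823543.
Numerically: E[X] ≈ 122.

E[X] = 360 · (6/7)^{7} = 100776960/823543 ≈ 122.


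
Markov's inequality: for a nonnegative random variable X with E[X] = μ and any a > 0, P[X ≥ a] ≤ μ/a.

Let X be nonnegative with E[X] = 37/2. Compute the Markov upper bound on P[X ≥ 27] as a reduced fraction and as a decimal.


μ = E[X] = 37/2, a = 27.
Markov: P[X ≥ 27] ≤ μ/a = (37/2)/27 = 37/54.
Numerically: ≈ 0.68519.
(Since a = 27 > μ = 18.50000, the bound 37/54 is < 1 and informative.)

P[X ≥ 27] ≤ 37/54 ≈ 0.68519.


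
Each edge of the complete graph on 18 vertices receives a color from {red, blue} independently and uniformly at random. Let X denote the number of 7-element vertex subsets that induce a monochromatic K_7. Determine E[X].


Let X = Σ_S X_S over the C(18, 7) = 31824 subsets S of size 7, where X_S = 1 if the K_7 on S is monochromatic.
For a fixed S, the K_7 on S has C(7, 2) = 21 edges. P[all 21 edges red] = (1/2)^21, and likewise for blue, so P[monochromatic] = 2·(1/2)^21 = 2^{1 − 21} = 1/1048576.
By linearity: E[X] = C(18, 7) · 2^{1 − 21} = 31824 · 1/1048576 = 1989/65536.
Numerically: E[X] ≈ 0.030350.

E[X] = C(18,7)·2^(1−C(7,2)) = 1989/65536 ≈ 0.030350.


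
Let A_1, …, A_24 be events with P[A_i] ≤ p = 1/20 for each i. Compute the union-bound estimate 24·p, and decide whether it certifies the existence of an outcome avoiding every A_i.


Union bound: P[∪_{i=1}^{24} A_i] ≤ Σ_i P[A_i] ≤ 24·p = 24·(1/20) = 6/5.
Numerically: 6/5 ≈ 1.2000.
Is 6/5 < 1? NO.
Since the bound 6/5 is ≥ 1, the union bound is uninformative here; it does NOT by itself certify existence.

24·p = 6/5 ≈ 1.2000; existence NOT certified by the union bound.


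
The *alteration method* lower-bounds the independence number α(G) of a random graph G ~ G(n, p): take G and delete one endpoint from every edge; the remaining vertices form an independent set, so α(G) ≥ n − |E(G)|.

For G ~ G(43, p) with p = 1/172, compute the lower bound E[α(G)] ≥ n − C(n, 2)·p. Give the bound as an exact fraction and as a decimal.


E[|E(G)|] = C(43, 2)·p = 903 · (1/172) = 21/4.
E[α(G)] ≥ n − E[|E(G)|] = 43 − 21/4 = 151/4.
Numerically: ≈ 37.750000.
(This is only a lower bound; the true E[α(G)] may be larger.)

E[α(G)] ≥ 151/4 ≈ 37.750000.


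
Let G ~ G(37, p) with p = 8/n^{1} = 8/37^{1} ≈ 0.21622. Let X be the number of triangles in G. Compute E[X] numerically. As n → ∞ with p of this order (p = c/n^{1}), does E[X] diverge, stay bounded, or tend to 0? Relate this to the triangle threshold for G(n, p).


Number of potential triangles: C(37, 3) = 7770.
Each occurs with probability p³ ≈ (0.21622)³ ≈ 1.0107990e-02.
By linearity: E[X] = C(37, 3)·p³ ≈ 7770 · 1.0107990e-02 ≈ 78.53908.
Here α = 1, so p = 8/n is exactly at the triangle threshold p ~ 1/n. Asymptotically E[X] → c³/6 = 8³/6 = 256/3 ≈ 85.33333, a bounded constant. In this regime the triangle count is asymptotically Poisson(c³/6).

E[X] ≈ 78.53908; in regime p = Θ(1/n^{1}) E[X] stays bounded (at the triangle threshold p ~ 1/n).


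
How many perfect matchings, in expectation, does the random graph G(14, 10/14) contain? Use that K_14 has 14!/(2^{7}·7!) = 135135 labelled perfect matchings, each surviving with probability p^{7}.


K_14 has 14!/(2^{7}·7!) = 135135 labelled perfect matchings.
For each such perfect matching H, let X_H = 1 if all 7 edges of H are present in G. Then P[X_H = 1] = p^{7} = (5/7)^{7} = 78125/823543.
By linearity: E[X] = Σ_H E[X_H] = 135135 · p^{7} = 135135 · 78125/823543 = 1508203125/117649.
Numerically: E[X] ≈ 12819.5.

E[X] = 135135 · (5/7)^{7} = 1508203125/117649 ≈ 12819.5.


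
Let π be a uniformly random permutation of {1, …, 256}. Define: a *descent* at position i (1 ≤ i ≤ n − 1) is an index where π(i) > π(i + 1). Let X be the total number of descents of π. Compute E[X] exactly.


Write X = Σ X_I over i = 1, …, 255, with X_I the indicator of one descent.
There are 255 indicators.
For each fixed i, the pair (π(i), π(i+1)) is a uniformly random ordered pair of distinct values from {1, …, 256}; by symmetry P[π(i) > π(i+1)] = 1/2.
By linearity: E[X] = 255 · (1/2) = (256 − 1) · (1/2) = 255/2 ≈ 127.5000.

E[X] = 255/2 = 127.5000.


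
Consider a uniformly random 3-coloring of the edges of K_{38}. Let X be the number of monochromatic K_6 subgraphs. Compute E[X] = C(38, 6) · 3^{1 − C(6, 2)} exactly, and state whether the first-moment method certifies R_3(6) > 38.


E[X] = C(38, 6) · 3^{1 − 15} = 2760681 · 3^{−14} = 2760681/4782969.
As a reduced fraction: E[X] = 920227/1594323 ≈ 0.57719.
Is E[X] < 1? YES.
Since E[X] < 1, there exists a 3-coloring of K_{38} with no monochromatic K_6; hence R_3(6) > 38.

E[X] = 920227/1594323 ≈ 0.57719; E[X] < 1, so R_3(6) > 38.


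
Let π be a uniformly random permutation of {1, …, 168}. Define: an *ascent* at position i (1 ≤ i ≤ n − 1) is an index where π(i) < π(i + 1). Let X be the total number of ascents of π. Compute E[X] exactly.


Write X = Σ X_I over i = 1, …, 167, with X_I the indicator of one ascent.
There are 167 indicators.
For each fixed i, the pair (π(i), π(i+1)) is a uniformly random ordered pair of distinct values from {1, …, 168}; by symmetry P[π(i) < π(i+1)] = 1/2.
By linearity: E[X] = 167 · (1/2) = (168 − 1) · (1/2) = 167/2 ≈ 83.500.

E[X] = 167/2 = 83.500.


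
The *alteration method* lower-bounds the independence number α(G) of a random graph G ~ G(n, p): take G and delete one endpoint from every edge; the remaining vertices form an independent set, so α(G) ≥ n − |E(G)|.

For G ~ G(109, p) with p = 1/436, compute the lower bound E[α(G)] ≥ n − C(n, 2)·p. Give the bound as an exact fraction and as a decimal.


E[|E(G)|] = C(109, 2)·p = 5886 · (1/436) = 27/2.
E[α(G)] ≥ n − E[|E(G)|] = 109 − 27/2 = 191/2.
Numerically: ≈ 95.500000.
(This is only a lower bound; the true E[α(G)] may be larger.)

E[α(G)] ≥ 191/2 ≈ 95.500000.


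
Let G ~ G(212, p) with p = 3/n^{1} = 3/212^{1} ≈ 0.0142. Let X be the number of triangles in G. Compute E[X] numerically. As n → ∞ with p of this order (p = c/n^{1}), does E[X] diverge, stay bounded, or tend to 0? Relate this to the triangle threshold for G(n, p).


Number of potential triangles: C(212, 3) = 1565620.
Each occurs with probability p³ ≈ (0.0142)³ ≈ 2.83372e-06.
By linearity: E[X] = C(212, 3)·p³ ≈ 1565620 · 2.83372e-06 ≈ 4.437.
Here α = 1, so p = 3/n is exactly at the triangle threshold p ~ 1/n. Asymptotically E[X] → c³/6 = 3³/6 = 9/2 ≈ 4.500, a bounded constant. In this regime the triangle count is asymptotically Poisson(c³/6).

E[X] ≈ 4.437; in regime p = Θ(1/n^{1}) E[X] stays bounded (at the triangle threshold p ~ 1/n).


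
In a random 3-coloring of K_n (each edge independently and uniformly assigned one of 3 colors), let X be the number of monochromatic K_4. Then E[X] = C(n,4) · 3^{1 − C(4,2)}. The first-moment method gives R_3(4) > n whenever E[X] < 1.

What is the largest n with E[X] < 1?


We need C(n, 4) · 3^{1 − 6} < 1, i.e. C(n, 4) < 3^{6 − 1} = 243.
Check values of n near the boundary:
  n = 4: C(4, 4) = 1; 1 < 243? YES
  n = 5: C(5, 4) = 5; 5 < 243? YES
  n = 6: C(6, 4) = 15; 15 < 243? YES
  n = 7: C(7, 4) = 35; 35 < 243? YES
  n = 8: C(8, 4) = 70; 70 < 243? YES
  n = 9: C(9, 4) = 126; 126 < 243? YES
  n = 10: C(10, 4) = 210; 210 < 243? YES
  n = 11: C(11, 4) = 330; 330 < 243? NO
  n = 12: C(12, 4) = 495; 495 < 243? NO
The largest n with C(n, 4) < 243 is n = 10 (where E[X] = 70/81 ≈ 0.864). Hence R_3(4) > 10, i.e. R_3(4) ≥ 11.

Largest n = 10; hence R_3(4) > 10.


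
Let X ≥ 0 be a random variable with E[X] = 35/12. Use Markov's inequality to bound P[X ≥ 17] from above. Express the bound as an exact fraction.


μ = E[X] = 35/12, a = 17.
Markov: P[X ≥ 17] ≤ μ/a = (35/12)/17 = 35/204.
Numerically: ≈ 0.171569.
(Since a = 17 > μ = 2.916667, the bound 35/204 is < 1 and informative.)

P[X ≥ 17] ≤ 35/204 ≈ 0.171569.


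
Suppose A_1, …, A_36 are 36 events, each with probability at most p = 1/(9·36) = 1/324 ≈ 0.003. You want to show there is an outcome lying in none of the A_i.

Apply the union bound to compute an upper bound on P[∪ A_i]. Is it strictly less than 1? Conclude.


Union bound: P[∪_{i=1}^{36} A_i] ≤ Σ_i P[A_i] ≤ 36·p = 36·(1/324) = 1/9.
Numerically: 1/9 ≈ 0.111.
Is 1/9 < 1? YES.
Since P[∪ A_i] ≤ 1/9 < 1, the complement has P[∩ A_i^c] ≥ 1 − 1/9 = 8/9 > 0, so some outcome avoids every A_i.

36·p = 1/9 ≈ 0.111; existence CERTIFIED by the union bound.


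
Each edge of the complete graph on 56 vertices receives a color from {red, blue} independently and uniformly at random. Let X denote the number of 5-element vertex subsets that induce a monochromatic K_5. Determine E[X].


Let X = Σ_S X_S over the C(56, 5) = 3819816 subsets S of size 5, where X_S = 1 if the K_5 on S is monochromatic.
For a fixed S, the K_5 on S has C(5, 2) = 10 edges. P[all 10 edges red] = (1/2)^10, and likewise for blue, so P[monochromatic] = 2·(1/2)^10 = 2^{1 − 10} = 1/512.
By linearity of expectation: E[X] = C(56, 5) · 2^{1 − 10} = 3819816 · 1/512 = 477477/64.
Numerically: E[X] ≈ 7460.578.

E[X] = C(56,5)·2^(1−C(5,2)) = 477477/64 ≈ 7460.578.


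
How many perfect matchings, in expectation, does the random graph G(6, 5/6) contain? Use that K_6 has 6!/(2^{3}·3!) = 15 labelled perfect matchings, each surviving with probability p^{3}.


K_6 has 6!/(2^{3}·3!) = 15 labelled perfect matchings.
For each such perfect matching H, let X_H = 1 if all 3 edges of H are present in G. Then P[X_H = 1] = p^{3} = (5/6)^{3} = 125/216.
Summing the indicators: E[X] = Σ_H E[X_H] = 15 · p^{3} = 15 · 125/216 = 625/72.
Numerically: E[X] ≈ 8.6806.

E[X] = 15 · (5/6)^{3} = 625/72 ≈ 8.6806.


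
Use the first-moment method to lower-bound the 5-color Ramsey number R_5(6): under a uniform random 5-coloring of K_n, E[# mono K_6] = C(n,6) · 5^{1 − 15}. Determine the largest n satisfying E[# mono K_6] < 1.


We need C(n, 6) · 5^{1 − 15} < 1, i.e. C(n, 6) < 5^{15 − 1} = 6103515625.
Check values of n near the boundary:
  n = 126: C(126, 6) = 4925156775; 4925156775 < 6103515625? YES
  n = 127: C(127, 6) = 5169379425; 5169379425 < 6103515625? YES
  n = 128: C(128, 6) = 5423611200; 5423611200 < 6103515625? YES
  n = 129: C(129, 6) = 5688177600; 5688177600 < 6103515625? YES
  n = 130: C(130, 6) = 5963412000; 5963412000 < 6103515625? YES
  n = 131: C(131, 6) = 6249655776; 6249655776 < 6103515625? NO
  n = 132: C(132, 6) = 6547258432; 6547258432 < 6103515625? NO
  n = 133: C(133, 6) = 6856577728; 6856577728 < 6103515625? NO
The largest n with C(n, 6) < 6103515625 is n = 130 (where E[X] = 47707296/48828125 ≈ 0.977045). Hence R_5(6) > 130, i.e. R_5(6) ≥ 131.

Largest n = 130; hence R_5(6) > 130.


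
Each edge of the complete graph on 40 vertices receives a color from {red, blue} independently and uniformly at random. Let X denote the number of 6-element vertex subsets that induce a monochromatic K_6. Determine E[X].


Let X = Σ_S X_S over the C(40, 6) = 3838380 subsets S of size 6, where X_S = 1 if the K_6 on S is monochromatic.
For a fixed S, the K_6 on S has C(6, 2) = 15 edges. P[all 15 edges red] = (1/2)^15, and likewise for blue, so P[monochromatic] = 2·(1/2)^15 = 2^{1 − 15} = 1/16384.
Summing: E[X] = C(40, 6) · 2^{1 − 15} = 3838380 · 1/16384 = 959595/4096.
Numerically: E[X] ≈ 234.276123.

E[X] = C(40,6)·2^(1−C(6,2)) = 959595/4096 ≈ 234.276123.


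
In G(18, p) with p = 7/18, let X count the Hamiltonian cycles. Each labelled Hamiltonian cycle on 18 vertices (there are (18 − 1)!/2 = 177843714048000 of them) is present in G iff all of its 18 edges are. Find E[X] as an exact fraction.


K_18 has (18 − 1)!/2 = 177843714048000 labelled Hamiltonian cycles.
For each such Hamiltonian cycle H, let X_H = 1 if all 18 edges of H are present in G. Then P[X_H = 1] = p^{18} = (7/18)^{18} = 1628413597910449/39346408075296537575424.
By linearity: E[X] = Σ_H E[X_H] = 177843714048000 · p^{18} = 177843714048000 · 1628413597910449/39346408075296537575424 = 24246874921186846803875/3294258113514384.
Numerically: E[X] ≈ 7.36034e+06.

E[X] = 177843714048000 · (7/18)^{18} = 24246874921186846803875/3294258113514384 ≈ 7.36034e+06.


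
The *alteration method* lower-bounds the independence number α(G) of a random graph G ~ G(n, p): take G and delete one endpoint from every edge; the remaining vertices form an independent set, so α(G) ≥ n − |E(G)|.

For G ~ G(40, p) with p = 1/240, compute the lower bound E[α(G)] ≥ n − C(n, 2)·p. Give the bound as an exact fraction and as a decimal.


E[|E(G)|] = C(40, 2)·p = 780 · (1/240) = 13/4.
E[α(G)] ≥ n − E[|E(G)|] = 40 − 13/4 = 147/4.
Numerically: ≈ 36.75000.
(This is only a lower bound; the true E[α(G)] may be larger.)

E[α(G)] ≥ 147/4 ≈ 36.75000.


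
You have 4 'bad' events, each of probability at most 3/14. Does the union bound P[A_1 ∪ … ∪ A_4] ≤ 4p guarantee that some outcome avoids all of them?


Union bound: P[∪_{i=1}^{4} A_i] ≤ Σ_i P[A_i] ≤ 4·p = 4·(3/14) = 6/7.
Numerically: 6/7 ≈ 0.8571.
Is 6/7 < 1? YES.
Since P[∪ A_i] ≤ 6/7 < 1, the complement has P[∩ A_i^c] ≥ 1 − 6/7 = 1/7 > 0, so some outcome avoids every A_i.

4·p = 6/7 ≈ 0.8571; existence CERTIFIED by the union bound.


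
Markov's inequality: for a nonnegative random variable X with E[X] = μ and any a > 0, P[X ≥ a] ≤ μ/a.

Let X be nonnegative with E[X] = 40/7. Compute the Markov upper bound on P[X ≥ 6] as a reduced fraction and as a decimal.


μ = E[X] = 40/7, a = 6.
Markov: P[X ≥ 6] ≤ μ/a = (40/7)/6 = 20/21.
Numerically: ≈ 0.9524.
(Since a = 6 > μ = 5.7143, the bound 20/21 is < 1 and informative.)

P[X ≥ 6] ≤ 20/21 ≈ 0.9524.


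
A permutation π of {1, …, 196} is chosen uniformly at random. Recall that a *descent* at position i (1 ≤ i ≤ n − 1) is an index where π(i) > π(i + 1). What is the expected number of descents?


Write X = Σ X_I over i = 1, …, 195, with X_I the indicator of one descent.
There are 195 indicators.
For each fixed i, the pair (π(i), π(i+1)) is a uniformly random ordered pair of distinct values from {1, …, 196}; by symmetry P[π(i) > π(i+1)] = 1/2.
By linearity: E[X] = 195 · (1/2) = (196 − 1) · (1/2) = 195/2 ≈ 97.500000.

E[X] = 195/2 = 97.500000.


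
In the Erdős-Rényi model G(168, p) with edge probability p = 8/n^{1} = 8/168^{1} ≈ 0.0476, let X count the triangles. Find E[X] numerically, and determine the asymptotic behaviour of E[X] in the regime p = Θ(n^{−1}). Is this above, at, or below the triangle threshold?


Number of potential triangles: C(168, 3) = 776216.
Each occurs with probability p³ ≈ (0.0476)³ ≈ 1.07980e-04.
By linearity: E[X] = C(168, 3)·p³ ≈ 776216 · 1.07980e-04 ≈ 83.816.
Here α = 1, so p = 8/n is exactly at the triangle threshold p ~ 1/n. Asymptotically E[X] → c³/6 = 8³/6 = 256/3 ≈ 85.333, a bounded constant. In this regime the triangle count is asymptotically Poisson(c³/6).

E[X] ≈ 83.816; in regime p = Θ(1/n^{1}) E[X] stays bounded (at the triangle threshold p ~ 1/n).


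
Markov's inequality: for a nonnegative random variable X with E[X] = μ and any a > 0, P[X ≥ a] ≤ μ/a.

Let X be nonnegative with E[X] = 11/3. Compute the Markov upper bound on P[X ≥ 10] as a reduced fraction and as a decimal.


μ = E[X] = 11/3, a = 10.
Markov: P[X ≥ 10] ≤ μ/a = (11/3)/10 = 11/30.
Numerically: ≈ 0.36667.
(Since a = 10 > μ = 3.66667, the bound 11/30 is < 1 and informative.)

P[X ≥ 10] ≤ 11/30 ≈ 0.36667.


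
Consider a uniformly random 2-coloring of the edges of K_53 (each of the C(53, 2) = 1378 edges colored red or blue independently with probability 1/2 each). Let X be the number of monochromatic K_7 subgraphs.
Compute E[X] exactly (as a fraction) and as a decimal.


Let X = Σ_S X_S over the C(53, 7) = 154143080 subsets S of size 7, where X_S = 1 if the K_7 on S is monochromatic.
For a fixed S, the K_7 on S has C(7, 2) = 21 edges. P[all 21 edges red] = (1/2)^21, and likewise for blue, so P[monochromatic] = 2·(1/2)^21 = 2^{1 − 21} = 1/1048576.
Summing: E[X] = C(53, 7) · 2^{1 − 21} = 154143080 · 1/1048576 = 19267885/131072.
Numerically: E[X] ≈ 147.002296.

E[X] = C(53,7)·2^(1−C(7,2)) = 19267885/131072 ≈ 147.002296.


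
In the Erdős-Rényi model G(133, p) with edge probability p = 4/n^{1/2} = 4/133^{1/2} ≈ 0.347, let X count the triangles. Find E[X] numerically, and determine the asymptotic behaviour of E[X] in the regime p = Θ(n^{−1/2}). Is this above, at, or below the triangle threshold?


Number of potential triangles: C(133, 3) = 383306.
Each occurs with probability p³ ≈ (0.347)³ ≈ 4.17256e-02.
By linearity: E[X] = C(133, 3)·p³ ≈ 383306 · 4.17256e-02 ≈ 15993.670.
Since α = 1/2 < 1, p = c/n^{1/2} ≫ 1/n is above the triangle threshold p ~ 1/n. Asymptotically E[X] ~ (c³/6)·n^{3(1−α)} = (4³/6)·n^{1.5} → ∞; triangles are abundant w.h.p.

E[X] ≈ 15993.670; in regime p = Θ(1/n^{1/2}) E[X] diverges (above the triangle threshold p ~ 1/n).


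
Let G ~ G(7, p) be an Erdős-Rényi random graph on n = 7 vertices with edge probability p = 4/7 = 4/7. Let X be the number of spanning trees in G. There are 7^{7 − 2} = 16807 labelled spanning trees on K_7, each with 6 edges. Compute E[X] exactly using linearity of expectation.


K_7 has 7^{7 − 2} = 16807 labelled spanning trees.
For each such spanning tree H, let X_H = 1 if all 6 edges of H are present in G. Then P[X_H = 1] = p^{6} = (4/7)^{6} = 4096/117649.
Summing the indicators: E[X] = Σ_H E[X_H] = 16807 · p^{6} = 16807 · 4096/117649 = 4096/7.
Numerically: E[X] ≈ 585.14.

E[X] = 16807 · (4/7)^{6} = 4096/7 ≈ 585.14.


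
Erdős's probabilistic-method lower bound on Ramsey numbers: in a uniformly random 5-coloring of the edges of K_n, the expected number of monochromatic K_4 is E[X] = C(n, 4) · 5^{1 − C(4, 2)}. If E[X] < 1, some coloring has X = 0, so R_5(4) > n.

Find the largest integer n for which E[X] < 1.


We need C(n, 4) · 5^{1 − 6} < 1, i.e. C(n, 4) < 5^{6 − 1} = 3125.
Check values of n near the boundary:
  n = 14: C(14, 4) = 1001; 1001 < 3125? YES
  n = 15: C(15, 4) = 1365; 1365 < 3125? YES
  n = 16: C(16, 4) = 1820; 1820 < 3125? YES
  n = 17: C(17, 4) = 2380; 2380 < 3125? YES
  n = 18: C(18, 4) = 3060; 3060 < 3125? YES
  n = 19: C(19, 4) = 3876; 3876 < 3125? NO
  n = 20: C(20, 4) = 4845; 4845 < 3125? NO
  n = 21: C(21, 4) = 5985; 5985 < 3125? NO
The largest n with C(n, 4) < 3125 is n = 18 (where E[X] = 612/625 ≈ 0.9792000). Hence R_5(4) > 18, i.e. R_5(4) ≥ 19.

Largest n = 18; hence R_5(4) > 18.


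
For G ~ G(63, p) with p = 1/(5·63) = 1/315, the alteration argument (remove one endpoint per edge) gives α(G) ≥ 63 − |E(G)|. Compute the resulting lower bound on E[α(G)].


E[|E(G)|] = C(63, 2)·p = 1953 · (1/315) = 31/5.
E[α(G)] ≥ n − E[|E(G)|] = 63 − 31/5 = 284/5.
Numerically: ≈ 56.8000.
(This is only a lower bound; the true E[α(G)] may be larger.)

E[α(G)] ≥ 284/5 ≈ 56.8000.


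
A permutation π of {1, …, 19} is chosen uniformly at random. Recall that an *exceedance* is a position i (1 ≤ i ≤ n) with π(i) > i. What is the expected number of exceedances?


Write X = Σ_{i=1}^{19} X_i, where X_i = 1_{π(i) > i}.
For each fixed i, π(i) is uniform over {1, …, 19} (marginal of a uniform permutation), so P[π(i) > i] = (n − i)/n. Summing: Σ_{i=1}^{19} (n − i)/n = (0 + 1 + … + 18)/19 = 19(19 − 1)/(2·19) = (19 − 1)/2.
Hence E[X] = Σ_{i=1}^{19} (19 − i)/19 = 9 ≈ 9.00000.

E[X] = 9 = 9.00000.


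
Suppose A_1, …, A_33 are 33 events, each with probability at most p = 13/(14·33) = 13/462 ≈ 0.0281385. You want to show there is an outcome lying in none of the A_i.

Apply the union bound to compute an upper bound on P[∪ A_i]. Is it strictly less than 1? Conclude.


Union bound: P[∪_{i=1}^{33} A_i] ≤ Σ_i P[A_i] ≤ 33·p = 33·(13/462) = 13/14.
Numerically: 13/14 ≈ 0.9285714.
Is 13/14 < 1? YES.
Since P[∪ A_i] ≤ 13/14 < 1, the complement has P[∩ A_i^c] ≥ 1 − 13/14 = 1/14 > 0, so some outcome avoids every A_i.

33·p = 13/14 ≈ 0.9285714; existence CERTIFIED by the union bound.


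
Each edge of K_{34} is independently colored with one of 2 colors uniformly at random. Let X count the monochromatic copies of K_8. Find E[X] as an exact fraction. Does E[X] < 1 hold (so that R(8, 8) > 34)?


E[X] = C(34, 8) · 2^{1 − 28} = 18156204 · 2^{−27} = 18156204/134217728.
As a reduced fraction: E[X] = 4539051/33554432 ≈ 0.135.
Is E[X] < 1? YES.
Since E[X] < 1, there exists a 2-coloring of K_{34} with no monochromatic K_8; hence R(8, 8) > 34.

E[X] = 4539051/33554432 ≈ 0.135; E[X] < 1, so R(8, 8) > 34.


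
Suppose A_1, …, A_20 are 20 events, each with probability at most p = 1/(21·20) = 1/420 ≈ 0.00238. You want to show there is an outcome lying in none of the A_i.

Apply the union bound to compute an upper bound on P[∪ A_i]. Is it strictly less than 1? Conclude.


Union bound: P[∪_{i=1}^{20} A_i] ≤ Σ_i P[A_i] ≤ 20·p = 20·(1/420) = 1/21.
Numerically: 1/21 ≈ 0.04762.
Is 1/21 < 1? YES.
Since P[∪ A_i] ≤ 1/21 < 1, the complement has P[∩ A_i^c] ≥ 1 − 1/21 = 20/21 > 0, so some outcome avoids every A_i.

20·p = 1/21 ≈ 0.04762; existence CERTIFIED by the union bound.


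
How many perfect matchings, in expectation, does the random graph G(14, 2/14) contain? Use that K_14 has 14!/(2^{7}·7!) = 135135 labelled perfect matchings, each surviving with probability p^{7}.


K_14 has 14!/(2^{7}·7!) = 135135 labelled perfect matchings.
For each such perfect matching H, let X_H = 1 if all 7 edges of H are present in G. Then P[X_H = 1] = p^{7} = (1/7)^{7} = 1/823543.
By linearity of expectation: E[X] = Σ_H E[X_H] = 135135 · p^{7} = 135135 · 1/823543 = 19305/117649.
Numerically: E[X] ≈ 0.16409.

E[X] = 135135 · (1/7)^{7} = 19305/117649 ≈ 0.16409.


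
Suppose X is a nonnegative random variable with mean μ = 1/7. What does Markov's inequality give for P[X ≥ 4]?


μ = E[X] = 1/7, a = 4.
Markov: P[X ≥ 4] ≤ μ/a = (1/7)/4 = 1/28.
Numerically: ≈ 0.03571.
(Since a = 4 > μ = 0.14286, the bound 1/28 is < 1 and informative.)

P[X ≥ 4] ≤ 1/28 ≈ 0.03571.


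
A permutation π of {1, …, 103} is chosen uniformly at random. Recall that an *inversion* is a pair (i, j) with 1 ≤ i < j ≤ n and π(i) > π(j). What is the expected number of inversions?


Write X = Σ X_I over the C(103, 2) = 5253 pairs i < j, with X_I the indicator of one inversion.
There are 5253 indicators.
For each fixed pair i < j, the values π(i) and π(j) are two distinct elements of {1, …, 103} in uniformly random order; by symmetry P[π(i) > π(j)] = 1/2.
By linearity: E[X] = 5253 · (1/2) = C(103, 2) · (1/2) = 5253/2 = 5253/2 ≈ 2626.50000.

E[X] = 5253/2 = 2626.50000.


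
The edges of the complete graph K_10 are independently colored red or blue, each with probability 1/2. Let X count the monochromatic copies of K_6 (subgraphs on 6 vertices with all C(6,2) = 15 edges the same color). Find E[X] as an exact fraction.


Let X = Σ_S X_S over the C(10, 6) = 210 subsets S of size 6, where X_S = 1 if the K_6 on S is monochromatic.
For a fixed S, the K_6 on S has C(6, 2) = 15 edges. P[all 15 edges red] = (1/2)^15, and likewise for blue, so P[monochromatic] = 2·(1/2)^15 = 2^{1 − 15} = 1/16384.
Summing: E[X] = C(10, 6) · 2^{1 − 15} = 210 · 1/16384 = 105/8192.
Numerically: E[X] ≈ 0.012817.

E[X] = C(10,6)·2^(1−C(6,2)) = 105/8192 ≈ 0.012817.


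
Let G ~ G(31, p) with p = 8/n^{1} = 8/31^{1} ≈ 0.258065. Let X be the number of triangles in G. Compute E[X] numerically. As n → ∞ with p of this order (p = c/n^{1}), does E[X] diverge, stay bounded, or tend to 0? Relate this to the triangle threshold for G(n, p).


Number of potential triangles: C(31, 3) = 4495.
Each occurs with probability p³ ≈ (0.258065)³ ≈ 1.71863986e-02.
By linearity: E[X] = C(31, 3)·p³ ≈ 4495 · 1.71863986e-02 ≈ 77.252862.
Here α = 1, so p = 8/n is exactly at the triangle threshold p ~ 1/n. Asymptotically E[X] → c³/6 = 8³/6 = 256/3 ≈ 85.333333, a bounded constant. In this regime the triangle count is asymptotically Poisson(c³/6).

E[X] ≈ 77.252862; in regime p = Θ(1/n^{1}) E[X] stays bounded (at the triangle threshold p ~ 1/n).


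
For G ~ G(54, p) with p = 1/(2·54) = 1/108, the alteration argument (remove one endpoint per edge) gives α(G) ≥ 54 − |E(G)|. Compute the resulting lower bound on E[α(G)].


E[|E(G)|] = C(54, 2)·p = 1431 · (1/108) = 53/4.
E[α(G)] ≥ n − E[|E(G)|] = 54 − 53/4 = 163/4.
Numerically: ≈ 40.75000.
(This is only a lower bound; the true E[α(G)] may be larger.)

E[α(G)] ≥ 163/4 ≈ 40.75000.


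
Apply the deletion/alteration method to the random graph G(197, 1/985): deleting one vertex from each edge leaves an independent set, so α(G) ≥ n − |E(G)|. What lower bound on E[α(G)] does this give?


E[|E(G)|] = C(197, 2)·p = 19306 · (1/985) = 98/5.
E[α(G)] ≥ n − E[|E(G)|] = 197 − 98/5 = 887/5.
Numerically: ≈ 177.400.
(This is only a lower bound; the true E[α(G)] may be larger.)

E[α(G)] ≥ 887/5 ≈ 177.400.


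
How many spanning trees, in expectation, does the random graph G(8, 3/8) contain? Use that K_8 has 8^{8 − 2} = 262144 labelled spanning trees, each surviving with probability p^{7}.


K_8 has 8^{8 − 2} = 262144 labelled spanning trees.
For each such spanning tree H, let X_H = 1 if all 7 edges of H are present in G. Then P[X_H = 1] = p^{7} = (3/8)^{7} = 2187/2097152.
By linearity: E[X] = Σ_H E[X_H] = 262144 · p^{7} = 262144 · 2187/2097152 = 2187/8.
Numerically: E[X] ≈ 273.38.

E[X] = 262144 · (3/8)^{7} = 2187/8 ≈ 273.38.


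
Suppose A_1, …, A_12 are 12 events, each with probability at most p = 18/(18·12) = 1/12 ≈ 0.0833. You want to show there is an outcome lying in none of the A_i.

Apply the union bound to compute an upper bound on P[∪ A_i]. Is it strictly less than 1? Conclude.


Union bound: P[∪_{i=1}^{12} A_i] ≤ Σ_i P[A_i] ≤ 12·p = 12·(1/12) = 1.
Numerically: 1 ≈ 1.0000.
Is 1 < 1? NO.
Since the bound 1 is ≥ 1, the union bound is uninformative here; it does NOT by itself certify existence.

12·p = 1 ≈ 1.0000; existence NOT certified by the union bound.


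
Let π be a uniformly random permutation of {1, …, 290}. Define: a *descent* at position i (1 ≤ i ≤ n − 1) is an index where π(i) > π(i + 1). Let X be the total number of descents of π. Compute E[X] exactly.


Write X = Σ X_I over i = 1, …, 289, with X_I the indicator of one descent.
There are 289 indicators.
For each fixed i, the pair (π(i), π(i+1)) is a uniformly random ordered pair of distinct values from {1, …, 290}; by symmetry P[π(i) > π(i+1)] = 1/2.
By linearity: E[X] = 289 · (1/2) = (290 − 1) · (1/2) = 289/2 ≈ 144.50000.

E[X] = 289/2 = 144.50000.


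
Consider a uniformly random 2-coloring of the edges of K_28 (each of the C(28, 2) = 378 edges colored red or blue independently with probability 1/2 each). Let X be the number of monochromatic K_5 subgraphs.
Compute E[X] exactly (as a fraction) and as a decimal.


Let X = Σ_S X_S over the C(28, 5) = 98280 subsets S of size 5, where X_S = 1 if the K_5 on S is monochromatic.
For a fixed S, the K_5 on S has C(5, 2) = 10 edges. P[all 10 edges red] = (1/2)^10, and likewise for blue, so P[monochromatic] = 2·(1/2)^10 = 2^{1 − 10} = 1/512.
Summing: E[X] = C(28, 5) · 2^{1 − 10} = 98280 · 1/512 = 12285/64.
Numerically: E[X] ≈ 191.9531.

E[X] = C(28,5)·2^(1−C(5,2)) = 12285/64 ≈ 191.9531.


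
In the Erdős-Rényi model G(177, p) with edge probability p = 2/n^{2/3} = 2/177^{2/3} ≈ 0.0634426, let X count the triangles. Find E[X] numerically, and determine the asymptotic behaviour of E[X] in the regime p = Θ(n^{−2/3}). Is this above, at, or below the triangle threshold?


Number of potential triangles: C(177, 3) = 908600.
Each occurs with probability p³ ≈ (0.0634426)³ ≈ 2.55354464e-04.
By linearity: E[X] = C(177, 3)·p³ ≈ 908600 · 2.55354464e-04 ≈ 232.015066.
Since α = 2/3 < 1, p = c/n^{2/3} ≫ 1/n is above the triangle threshold p ~ 1/n. Asymptotically E[X] ~ (c³/6)·n^{3(1−α)} = (2³/6)·n^{1} → ∞; triangles are abundant w.h.p.

E[X] ≈ 232.015066; in regime p = Θ(1/n^{2/3}) E[X] diverges (above the triangle threshold p ~ 1/n).


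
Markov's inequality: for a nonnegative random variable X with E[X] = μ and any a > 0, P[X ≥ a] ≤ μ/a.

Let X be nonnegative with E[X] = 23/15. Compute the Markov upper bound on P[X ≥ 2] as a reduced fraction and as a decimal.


μ = E[X] = 23/15, a = 2.
Markov: P[X ≥ 2] ≤ μ/a = (23/15)/2 = 23/30.
Numerically: ≈ 0.767.
(Since a = 2 > μ = 1.533, the bound 23/30 is < 1 and informative.)

P[X ≥ 2] ≤ 23/30 ≈ 0.767.


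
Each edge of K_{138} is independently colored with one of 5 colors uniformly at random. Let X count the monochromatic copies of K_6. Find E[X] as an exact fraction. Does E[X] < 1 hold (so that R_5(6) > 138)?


E[X] = C(138, 6) · 5^{1 − 15} = 8592039666 · 5^{−14} = 8592039666/6103515625.
As a reduced fraction: E[X] = 8592039666/6103515625 ≈ 1.408.
Is E[X] < 1? NO.
Since E[X] ≥ 1, the first-moment bound is inconclusive at n = 138; it does NOT by itself certify R_5(6) > 138.

E[X] = 8592039666/6103515625 ≈ 1.408; E[X] ≥ 1; first-moment method inconclusive here.


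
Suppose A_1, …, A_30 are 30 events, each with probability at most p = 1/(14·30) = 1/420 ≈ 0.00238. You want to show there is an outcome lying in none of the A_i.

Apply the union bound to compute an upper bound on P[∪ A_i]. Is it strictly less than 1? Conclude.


Union bound: P[∪_{i=1}^{30} A_i] ≤ Σ_i P[A_i] ≤ 30·p = 30·(1/420) = 1/14.
Numerically: 1/14 ≈ 0.07143.
Is 1/14 < 1? YES.
Since P[∪ A_i] ≤ 1/14 < 1, the complement has P[∩ A_i^c] ≥ 1 − 1/14 = 13/14 > 0, so some outcome avoids every A_i.

30·p = 1/14 ≈ 0.07143; existence CERTIFIED by the union bound.


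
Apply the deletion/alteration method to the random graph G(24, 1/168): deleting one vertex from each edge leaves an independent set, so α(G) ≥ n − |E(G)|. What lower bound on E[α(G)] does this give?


E[|E(G)|] = C(24, 2)·p = 276 · (1/168) = 23/14.
E[α(G)] ≥ n − E[|E(G)|] = 24 − 23/14 = 313/14.
Numerically: ≈ 22.357143.
(This is only a lower bound; the true E[α(G)] may be larger.)

E[α(G)] ≥ 313/14 ≈ 22.357143.


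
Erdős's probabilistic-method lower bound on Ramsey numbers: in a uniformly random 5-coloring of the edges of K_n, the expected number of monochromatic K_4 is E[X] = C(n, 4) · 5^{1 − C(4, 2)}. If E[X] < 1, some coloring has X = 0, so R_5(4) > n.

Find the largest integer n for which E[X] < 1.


We need C(n, 4) · 5^{1 − 6} < 1, i.e. C(n, 4) < 5^{6 − 1} = 3125.
Check values of n near the boundary:
  n = 17: C(17, 4) = 2380; 2380 < 3125? YES
  n = 18: C(18, 4) = 3060; 3060 < 3125? YES
  n = 19: C(19, 4) = 3876; 3876 < 3125? NO
  n = 20: C(20, 4) = 4845; 4845 < 3125? NO
The largest n with C(n, 4) < 3125 is n = 18 (where E[X] = 612/625 ≈ 0.9792000). Hence R_5(4) > 18, i.e. R_5(4) ≥ 19.

Largest n = 18; hence R_5(4) > 18.


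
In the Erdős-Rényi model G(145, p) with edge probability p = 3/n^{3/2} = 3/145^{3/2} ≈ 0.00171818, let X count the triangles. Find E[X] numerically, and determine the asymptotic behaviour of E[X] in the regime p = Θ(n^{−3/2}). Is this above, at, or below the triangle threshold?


Number of potential triangles: C(145, 3) = 497640.
Each occurs with probability p³ ≈ (0.00171818)³ ≈ 5.07233296e-09.
By linearity: E[X] = C(145, 3)·p³ ≈ 497640 · 5.07233296e-09 ≈ 0.002524.
Since α = 3/2 > 1, p = c/n^{3/2} = o(1/n) is below the triangle threshold p ~ 1/n. Asymptotically E[X] ~ (c³/6)·n^{3(1−α)} = (3³/6)·n^{-1.5} → 0, so by Markov's inequality G has no triangles w.h.p.

E[X] ≈ 0.002524; in regime p = Θ(1/n^{3/2}) E[X] tends to 0 (below the triangle threshold p ~ 1/n).


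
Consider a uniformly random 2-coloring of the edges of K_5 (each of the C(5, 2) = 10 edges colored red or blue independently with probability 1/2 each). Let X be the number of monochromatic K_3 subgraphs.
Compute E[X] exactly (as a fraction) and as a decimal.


Let X = Σ_S X_S over the C(5, 3) = 10 subsets S of size 3, where X_S = 1 if the K_3 on S is monochromatic.
For a fixed S, the K_3 on S has C(3, 2) = 3 edges. P[all 3 edges red] = (1/2)^3, and likewise for blue, so P[monochromatic] = 2·(1/2)^3 = 2^{1 − 3} = 1/4.
Summing: E[X] = C(5, 3) · 2^{1 − 3} = 10 · 1/4 = 5/2.
Numerically: E[X] ≈ 2.5000.

E[X] = C(5,3)·2^(1−C(3,2)) = 5/2 ≈ 2.5000.
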